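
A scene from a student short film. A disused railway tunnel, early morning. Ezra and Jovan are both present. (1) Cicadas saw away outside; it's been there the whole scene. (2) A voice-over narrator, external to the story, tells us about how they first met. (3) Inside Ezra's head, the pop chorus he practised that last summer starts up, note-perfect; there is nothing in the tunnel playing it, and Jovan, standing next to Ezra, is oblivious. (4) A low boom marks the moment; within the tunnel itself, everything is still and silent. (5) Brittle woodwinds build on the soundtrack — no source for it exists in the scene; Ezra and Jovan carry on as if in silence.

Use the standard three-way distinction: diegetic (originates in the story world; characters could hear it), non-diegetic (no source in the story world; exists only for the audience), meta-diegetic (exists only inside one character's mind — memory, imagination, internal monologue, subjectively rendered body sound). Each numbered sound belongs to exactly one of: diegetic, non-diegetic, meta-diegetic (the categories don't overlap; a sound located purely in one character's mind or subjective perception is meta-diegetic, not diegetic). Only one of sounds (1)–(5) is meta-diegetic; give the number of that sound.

(1) it's the actual ambient sound of the location → diegetic.
(2) is non-diegetic: the narrator exists outside the story world, addressing only the audience.
(3) is meta-diegetic: remembered music, private to Ezra — Jovan is oblivious because it isn't in the room.
(4) is non-diegetic: it's a sound-design accent with no in-world source; no one in the scene can hear it.
(5) is non-diegetic: it has no source in the story world and no character can hear it — it's underscore.
Only (3) is meta-diegetic.

3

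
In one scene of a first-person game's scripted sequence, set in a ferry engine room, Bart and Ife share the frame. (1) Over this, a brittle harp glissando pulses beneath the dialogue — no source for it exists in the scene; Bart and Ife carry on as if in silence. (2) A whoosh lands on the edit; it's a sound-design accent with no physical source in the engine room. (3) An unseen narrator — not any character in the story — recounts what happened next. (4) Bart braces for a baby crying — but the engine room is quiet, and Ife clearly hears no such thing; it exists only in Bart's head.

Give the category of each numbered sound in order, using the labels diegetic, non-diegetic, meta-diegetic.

non-diegetic, non-diegetic, non-diegetic, meta-diegetic

Sound (1): it has no source in the story world and no character can hear it — it's underscore, so non-diegetic.
(2) nothing in the scene produces it; it's an accent added for the audience → non-diegetic.
Sound (3): external voice-over — not a character, not heard by anyone in the scene, so non-diegetic.
Sound (4): subjective to Bart: the engine room is silent and Ife hears nothing, so meta-diegetic.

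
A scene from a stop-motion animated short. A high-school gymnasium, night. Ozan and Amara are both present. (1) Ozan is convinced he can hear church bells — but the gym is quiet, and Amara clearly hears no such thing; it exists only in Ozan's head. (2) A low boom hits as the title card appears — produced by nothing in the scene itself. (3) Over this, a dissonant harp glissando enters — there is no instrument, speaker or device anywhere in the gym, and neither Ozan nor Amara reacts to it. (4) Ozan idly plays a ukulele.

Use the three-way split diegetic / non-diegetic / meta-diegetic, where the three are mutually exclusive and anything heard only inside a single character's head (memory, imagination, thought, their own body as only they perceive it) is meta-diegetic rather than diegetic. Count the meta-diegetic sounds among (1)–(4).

Sound (1): Ozan alone 'hears' it — an imagined sound, not present in the space, so meta-diegetic.
(2) is non-diegetic: nothing in the scene produces it; it's an accent added for the audience.
Sound (3): it has no source in the story world and no character can hear it — it's underscore, so non-diegetic.
Sound (4): Ozan is producing the music live, in the story world, so diegetic.
Meta-diegetic: (1) — that's 1.

1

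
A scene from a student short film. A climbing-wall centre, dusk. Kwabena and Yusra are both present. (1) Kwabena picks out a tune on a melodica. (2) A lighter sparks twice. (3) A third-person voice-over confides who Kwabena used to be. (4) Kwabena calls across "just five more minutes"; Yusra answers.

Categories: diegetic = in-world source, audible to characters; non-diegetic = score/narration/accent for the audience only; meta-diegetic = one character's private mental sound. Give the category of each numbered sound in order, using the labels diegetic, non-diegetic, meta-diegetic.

diegetic, diegetic, non-diegetic, diegetic

Sound (1): Kwabena is producing the music live, in the story world, so diegetic.
Sound (2): a lighter is a real object/event in the scene's world, so diegetic.
Sound (3): the narrator exists outside the story world, addressing only the audience, so non-diegetic.
(4) is diegetic: Kwabena is a character speaking aloud in the scene.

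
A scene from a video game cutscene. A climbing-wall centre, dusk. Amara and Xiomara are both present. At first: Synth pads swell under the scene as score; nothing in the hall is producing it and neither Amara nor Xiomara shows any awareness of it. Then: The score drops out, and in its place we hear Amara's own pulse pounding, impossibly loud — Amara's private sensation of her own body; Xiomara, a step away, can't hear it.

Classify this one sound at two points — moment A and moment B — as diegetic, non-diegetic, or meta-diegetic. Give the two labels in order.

non-diegetic, meta-diegetic

Moment A: underscore with no in-world source, inaudible to the characters → non-diegetic.
Moment B: the body sound is Amara's subjective perception alone — Xiomara can't hear it → meta-diegetic.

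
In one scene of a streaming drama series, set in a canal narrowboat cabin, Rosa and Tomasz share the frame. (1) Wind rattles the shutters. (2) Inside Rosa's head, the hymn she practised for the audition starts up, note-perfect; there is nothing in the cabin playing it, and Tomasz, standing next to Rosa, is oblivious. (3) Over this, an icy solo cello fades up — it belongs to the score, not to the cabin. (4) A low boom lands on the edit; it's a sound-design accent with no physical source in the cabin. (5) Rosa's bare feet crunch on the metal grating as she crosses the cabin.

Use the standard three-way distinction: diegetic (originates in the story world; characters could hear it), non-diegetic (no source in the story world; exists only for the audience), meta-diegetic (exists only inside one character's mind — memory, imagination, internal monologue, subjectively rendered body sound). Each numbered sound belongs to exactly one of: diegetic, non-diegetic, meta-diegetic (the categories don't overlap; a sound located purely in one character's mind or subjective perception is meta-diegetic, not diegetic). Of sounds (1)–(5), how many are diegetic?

2

Sound (1): it's the actual ambient sound of the location, so diegetic.
(2) is meta-diegetic: the music is a memory playing inside Rosa's mind alone; no real-world source, Tomasz can't hear it.
(3) is non-diegetic: nothing in the cabin produces it and the characters don't hear it — pure soundtrack.
(4) is non-diegetic: nothing in the scene produces it; it's an accent added for the audience.
(5) Rosa's footsteps are produced in the story world → diegetic.
So 2 of the 5 are diegetic: (1), (5).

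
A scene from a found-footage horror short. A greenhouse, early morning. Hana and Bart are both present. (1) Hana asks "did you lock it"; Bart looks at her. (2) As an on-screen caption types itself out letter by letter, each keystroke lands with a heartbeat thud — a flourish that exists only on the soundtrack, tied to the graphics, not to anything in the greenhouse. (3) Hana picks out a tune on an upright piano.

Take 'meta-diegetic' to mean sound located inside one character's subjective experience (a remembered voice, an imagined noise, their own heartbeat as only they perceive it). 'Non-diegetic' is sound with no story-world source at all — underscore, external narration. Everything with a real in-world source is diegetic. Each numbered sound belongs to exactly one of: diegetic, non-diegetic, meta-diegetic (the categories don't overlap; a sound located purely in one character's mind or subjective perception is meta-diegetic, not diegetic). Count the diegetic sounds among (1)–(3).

2

(1) is diegetic: on-screen dialogue — Hana speaks and Bart is there to hear.
(2) it accompanies on-screen graphics, not anything inside the story world → non-diegetic.
(3) is diegetic: Hana is producing the music live, in the story world.
So 2 of the 3 are diegetic: (1), (3).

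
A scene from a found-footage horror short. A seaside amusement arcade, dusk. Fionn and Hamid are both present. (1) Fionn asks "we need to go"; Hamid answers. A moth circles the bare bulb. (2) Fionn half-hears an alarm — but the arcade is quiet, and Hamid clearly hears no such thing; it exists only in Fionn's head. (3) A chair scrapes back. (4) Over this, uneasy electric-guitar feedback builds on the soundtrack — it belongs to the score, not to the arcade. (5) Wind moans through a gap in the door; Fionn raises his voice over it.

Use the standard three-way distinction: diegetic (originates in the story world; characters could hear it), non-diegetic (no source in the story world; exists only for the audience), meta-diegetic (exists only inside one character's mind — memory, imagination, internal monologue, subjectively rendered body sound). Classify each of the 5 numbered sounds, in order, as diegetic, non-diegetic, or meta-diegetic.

(1) is diegetic: on-screen dialogue — Fionn speaks and Hamid is there to hear.
(2) is meta-diegetic: the sound is imagined by Fionn; nothing in the story world is producing it and Hamid can't hear it.
Sound (3): an in-world source (a chair); characters could hear it, so diegetic.
Sound (4): nothing in the arcade produces it and the characters don't hear it — pure soundtrack, so non-diegetic.
Sound (5): ambient/room sound belonging to the story's physical space, so diegetic.

diegetic, meta-diegetic, diegetic, non-diegetic, diegetic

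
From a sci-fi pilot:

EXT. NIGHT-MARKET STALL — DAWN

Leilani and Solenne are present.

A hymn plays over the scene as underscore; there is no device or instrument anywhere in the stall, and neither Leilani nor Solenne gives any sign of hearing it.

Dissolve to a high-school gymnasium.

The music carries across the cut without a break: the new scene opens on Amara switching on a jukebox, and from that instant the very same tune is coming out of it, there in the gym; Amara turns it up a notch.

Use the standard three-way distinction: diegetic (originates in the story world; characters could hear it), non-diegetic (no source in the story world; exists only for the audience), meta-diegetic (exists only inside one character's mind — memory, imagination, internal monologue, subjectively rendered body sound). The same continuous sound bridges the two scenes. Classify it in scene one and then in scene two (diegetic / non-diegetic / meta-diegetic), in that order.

Scene one: there's no in-world source anywhere and no character hears it — underscore for the audience only → non-diegetic.
Scene two: once Amara turns on a jukebox, the music has a real source in the story world and Amara reacts to it → diegetic.

non-diegetic, diegetic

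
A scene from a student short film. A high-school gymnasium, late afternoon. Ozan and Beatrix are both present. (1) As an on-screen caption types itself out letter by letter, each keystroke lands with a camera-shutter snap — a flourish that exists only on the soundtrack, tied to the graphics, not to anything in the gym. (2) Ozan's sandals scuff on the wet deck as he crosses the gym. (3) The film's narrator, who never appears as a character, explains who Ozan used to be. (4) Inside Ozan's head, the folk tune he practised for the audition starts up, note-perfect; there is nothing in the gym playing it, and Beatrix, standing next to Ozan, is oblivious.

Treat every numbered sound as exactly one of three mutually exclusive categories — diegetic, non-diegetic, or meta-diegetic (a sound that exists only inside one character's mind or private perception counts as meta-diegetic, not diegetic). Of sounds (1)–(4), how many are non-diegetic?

2

Sound (1): the caption isn't part of the story world, so neither is the sound tied to it, so non-diegetic.
Sound (2): a character's body making contact with the set — an in-world sound, so diegetic.
(3) commentary laid over the scene from outside the fiction → non-diegetic.
(4) is meta-diegetic: it lives in Ozan's subjectivity, not in the gym.
Non-diegetic: (1), (3) — that's 2.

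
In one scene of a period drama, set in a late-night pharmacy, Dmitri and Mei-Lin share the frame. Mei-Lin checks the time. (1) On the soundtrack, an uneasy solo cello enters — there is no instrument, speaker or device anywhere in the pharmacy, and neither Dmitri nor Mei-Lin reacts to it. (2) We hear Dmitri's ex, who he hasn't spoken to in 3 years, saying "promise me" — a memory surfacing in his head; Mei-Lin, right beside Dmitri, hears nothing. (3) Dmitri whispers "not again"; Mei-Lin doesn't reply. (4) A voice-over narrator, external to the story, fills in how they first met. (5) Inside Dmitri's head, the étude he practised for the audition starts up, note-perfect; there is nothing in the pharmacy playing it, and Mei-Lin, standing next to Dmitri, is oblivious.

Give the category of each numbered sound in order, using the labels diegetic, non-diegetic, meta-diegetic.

(1) is non-diegetic: nothing in the pharmacy produces it and the characters don't hear it — pure soundtrack.
(2) is meta-diegetic: it's Dmitri's recollection rendered as sound; the other character can't hear it.
Sound (3): spoken by a character present in the story world, so diegetic.
(4) is non-diegetic: external voice-over — not a character, not heard by anyone in the scene.
Sound (5): the music is a memory playing inside Dmitri's mind alone; no real-world source, Mei-Lin can't hear it, so meta-diegetic.

non-diegetic, meta-diegetic, diegetic, non-diegetic, meta-diegetic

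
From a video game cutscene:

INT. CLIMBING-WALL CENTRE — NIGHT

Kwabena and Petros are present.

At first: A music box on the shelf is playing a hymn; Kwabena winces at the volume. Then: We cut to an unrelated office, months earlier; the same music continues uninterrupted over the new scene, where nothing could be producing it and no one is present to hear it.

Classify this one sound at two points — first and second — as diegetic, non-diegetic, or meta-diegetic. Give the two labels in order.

First: a music box is a real in-scene source and Kwabena reacts to it → diegetic.
Second: there is no longer any in-world source and no one can hear it — it has become underscore → non-diegetic.

diegetic, non-diegetic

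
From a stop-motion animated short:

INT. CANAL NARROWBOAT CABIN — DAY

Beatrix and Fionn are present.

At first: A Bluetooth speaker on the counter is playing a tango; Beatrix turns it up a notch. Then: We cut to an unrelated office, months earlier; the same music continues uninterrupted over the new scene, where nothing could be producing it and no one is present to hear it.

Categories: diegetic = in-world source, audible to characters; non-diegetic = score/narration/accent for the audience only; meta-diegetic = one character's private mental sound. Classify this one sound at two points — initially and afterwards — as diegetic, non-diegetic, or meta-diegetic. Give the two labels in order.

diegetic, non-diegetic

Initially: a Bluetooth speaker is a real in-scene source and Beatrix reacts to it → diegetic.
Afterwards: there is no longer any in-world source and no one can hear it — it has become underscore → non-diegetic.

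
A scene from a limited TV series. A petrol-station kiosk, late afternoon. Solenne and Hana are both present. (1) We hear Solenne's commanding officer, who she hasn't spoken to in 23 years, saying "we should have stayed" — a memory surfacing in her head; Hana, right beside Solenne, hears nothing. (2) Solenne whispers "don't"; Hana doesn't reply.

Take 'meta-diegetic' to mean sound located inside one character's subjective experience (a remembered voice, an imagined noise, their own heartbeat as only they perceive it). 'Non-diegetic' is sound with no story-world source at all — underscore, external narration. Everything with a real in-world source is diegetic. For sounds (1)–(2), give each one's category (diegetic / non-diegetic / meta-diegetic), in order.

Sound (1): a remembered line, private to Solenne — not present in the room, not audible to Hana, so meta-diegetic.
Sound (2): spoken by a character present in the story world, so diegetic.

meta-diegetic, diegetic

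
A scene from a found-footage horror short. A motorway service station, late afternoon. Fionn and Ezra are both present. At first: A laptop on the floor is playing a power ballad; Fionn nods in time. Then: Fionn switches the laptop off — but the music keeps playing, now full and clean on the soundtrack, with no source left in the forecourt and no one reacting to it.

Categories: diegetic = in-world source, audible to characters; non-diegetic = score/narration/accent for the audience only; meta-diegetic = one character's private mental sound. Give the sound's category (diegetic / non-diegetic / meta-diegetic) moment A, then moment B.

diegetic, non-diegetic

Moment A: a laptop is a real in-scene source and Fionn reacts to it → diegetic.
Moment B: there is no longer any in-world source and no one can hear it — it has become underscore → non-diegetic.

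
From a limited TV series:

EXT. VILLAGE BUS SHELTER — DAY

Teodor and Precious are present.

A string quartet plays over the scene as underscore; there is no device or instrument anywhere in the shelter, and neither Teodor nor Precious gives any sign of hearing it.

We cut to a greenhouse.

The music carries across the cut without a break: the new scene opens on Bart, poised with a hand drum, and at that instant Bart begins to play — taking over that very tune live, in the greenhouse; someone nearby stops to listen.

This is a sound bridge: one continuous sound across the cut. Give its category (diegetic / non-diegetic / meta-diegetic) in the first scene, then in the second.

non-diegetic, diegetic

Scene one: there's no in-world source anywhere and no character hears it — underscore for the audience only → non-diegetic.
Scene two: from the moment Bart starts playing, the tune is being performed on a hand drum inside the story world and another character hears it → diegetic.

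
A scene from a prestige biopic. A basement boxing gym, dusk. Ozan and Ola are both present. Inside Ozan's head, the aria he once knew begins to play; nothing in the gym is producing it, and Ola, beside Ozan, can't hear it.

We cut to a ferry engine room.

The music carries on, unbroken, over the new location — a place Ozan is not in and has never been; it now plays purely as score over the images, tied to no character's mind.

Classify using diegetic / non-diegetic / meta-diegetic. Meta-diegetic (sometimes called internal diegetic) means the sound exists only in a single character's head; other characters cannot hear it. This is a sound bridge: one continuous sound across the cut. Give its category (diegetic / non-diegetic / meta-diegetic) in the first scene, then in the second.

meta-diegetic, non-diegetic

Scene one: the music exists only inside Ozan's mind; Ola can't hear it → meta-diegetic.
Scene two: it's detached from Ozan entirely and plays over unrelated images with no in-world source — conventional underscore → non-diegetic.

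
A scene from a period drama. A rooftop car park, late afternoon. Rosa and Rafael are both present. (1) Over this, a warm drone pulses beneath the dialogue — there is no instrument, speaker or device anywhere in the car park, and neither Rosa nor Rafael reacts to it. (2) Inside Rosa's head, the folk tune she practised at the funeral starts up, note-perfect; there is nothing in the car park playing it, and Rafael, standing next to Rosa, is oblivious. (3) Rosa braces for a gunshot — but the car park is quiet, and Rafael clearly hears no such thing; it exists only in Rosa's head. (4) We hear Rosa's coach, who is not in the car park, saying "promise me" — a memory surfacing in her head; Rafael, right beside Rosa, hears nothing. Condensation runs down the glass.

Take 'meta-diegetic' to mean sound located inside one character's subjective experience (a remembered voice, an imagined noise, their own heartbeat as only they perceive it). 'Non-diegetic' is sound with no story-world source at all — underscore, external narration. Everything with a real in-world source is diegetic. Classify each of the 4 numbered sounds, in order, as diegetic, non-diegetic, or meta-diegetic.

non-diegetic, meta-diegetic, meta-diegetic, meta-diegetic

(1) is non-diegetic: score with no on-screen or off-screen source; it exists for the audience alone.
(2) the music is a memory playing inside Rosa's mind alone; no real-world source, Rafael can't hear it → meta-diegetic.
(3) is meta-diegetic: the sound is imagined by Rosa; nothing in the story world is producing it and Rafael can't hear it.
(4) it's Rosa's recollection rendered as sound; the other character can't hear it → meta-diegetic.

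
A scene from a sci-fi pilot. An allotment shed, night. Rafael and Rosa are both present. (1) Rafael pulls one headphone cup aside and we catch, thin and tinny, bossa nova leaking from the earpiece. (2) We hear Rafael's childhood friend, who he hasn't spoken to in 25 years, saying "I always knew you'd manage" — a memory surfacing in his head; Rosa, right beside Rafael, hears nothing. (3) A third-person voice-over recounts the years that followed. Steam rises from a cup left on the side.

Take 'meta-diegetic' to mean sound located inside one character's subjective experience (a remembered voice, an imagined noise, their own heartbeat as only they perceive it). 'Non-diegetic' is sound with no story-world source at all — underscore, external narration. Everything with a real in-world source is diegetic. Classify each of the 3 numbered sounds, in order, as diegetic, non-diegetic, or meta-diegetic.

diegetic, meta-diegetic, non-diegetic

(1) is diegetic: the earpiece is a real device on Rafael's head — source music.
Sound (2): it's Rafael's recollection rendered as sound; the other character can't hear it, so meta-diegetic.
(3) the narrator exists outside the story world, addressing only the audience → non-diegetic.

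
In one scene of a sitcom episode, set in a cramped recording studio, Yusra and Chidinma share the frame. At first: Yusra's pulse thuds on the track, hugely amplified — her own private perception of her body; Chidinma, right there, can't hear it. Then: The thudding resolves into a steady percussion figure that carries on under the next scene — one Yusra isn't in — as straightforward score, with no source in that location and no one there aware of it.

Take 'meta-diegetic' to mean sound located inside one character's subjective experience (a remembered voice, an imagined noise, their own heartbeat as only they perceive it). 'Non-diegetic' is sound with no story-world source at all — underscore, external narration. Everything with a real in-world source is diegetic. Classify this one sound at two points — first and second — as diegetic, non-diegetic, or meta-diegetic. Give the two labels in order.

First: it's Yusra's subjective body sound, inaudible to Chidinma → meta-diegetic.
Second: detached from Yusra and playing as sourceless score over a scene she isn't in — for the audience only → non-diegetic.

meta-diegetic, non-diegetic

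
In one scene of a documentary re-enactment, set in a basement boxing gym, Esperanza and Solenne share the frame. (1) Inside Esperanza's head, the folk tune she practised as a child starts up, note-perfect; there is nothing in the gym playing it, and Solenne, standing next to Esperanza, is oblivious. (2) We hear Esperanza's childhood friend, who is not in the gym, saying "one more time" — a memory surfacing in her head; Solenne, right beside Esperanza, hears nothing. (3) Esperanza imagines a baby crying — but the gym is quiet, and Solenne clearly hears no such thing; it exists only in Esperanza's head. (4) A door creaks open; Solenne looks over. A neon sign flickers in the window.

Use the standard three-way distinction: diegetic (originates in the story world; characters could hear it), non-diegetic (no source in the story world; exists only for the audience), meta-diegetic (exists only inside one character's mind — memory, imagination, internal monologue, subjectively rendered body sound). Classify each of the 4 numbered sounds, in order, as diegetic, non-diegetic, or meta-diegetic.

(1) is meta-diegetic: remembered music, private to Esperanza — Solenne is oblivious because it isn't in the room.
(2) is meta-diegetic: the voice is a memory playing only inside Esperanza's mind; Solenne can't hear it.
(3) is meta-diegetic: Esperanza alone 'hears' it — an imagined sound, not present in the space.
(4) is diegetic: the sound comes from a door physically present in the location.

meta-diegetic, meta-diegetic, meta-diegetic, diegetic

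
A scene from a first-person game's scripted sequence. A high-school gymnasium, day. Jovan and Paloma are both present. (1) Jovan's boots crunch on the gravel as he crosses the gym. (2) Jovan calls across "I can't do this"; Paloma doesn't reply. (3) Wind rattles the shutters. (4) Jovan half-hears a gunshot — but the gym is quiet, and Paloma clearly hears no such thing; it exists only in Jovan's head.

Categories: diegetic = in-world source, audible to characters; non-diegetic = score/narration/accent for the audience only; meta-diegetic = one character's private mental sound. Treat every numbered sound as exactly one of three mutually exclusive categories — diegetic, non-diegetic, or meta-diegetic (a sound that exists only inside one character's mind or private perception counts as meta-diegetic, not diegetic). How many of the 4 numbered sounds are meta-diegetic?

(1) it's the physical sound of Jovan moving in the space → diegetic.
(2) is diegetic: on-screen dialogue — Jovan speaks and Paloma is there to hear.
(3) it's the actual ambient sound of the location → diegetic.
(4) is meta-diegetic: the sound is imagined by Jovan; nothing in the story world is producing it and Paloma can't hear it.
Meta-diegetic: (4) — that's 1.

1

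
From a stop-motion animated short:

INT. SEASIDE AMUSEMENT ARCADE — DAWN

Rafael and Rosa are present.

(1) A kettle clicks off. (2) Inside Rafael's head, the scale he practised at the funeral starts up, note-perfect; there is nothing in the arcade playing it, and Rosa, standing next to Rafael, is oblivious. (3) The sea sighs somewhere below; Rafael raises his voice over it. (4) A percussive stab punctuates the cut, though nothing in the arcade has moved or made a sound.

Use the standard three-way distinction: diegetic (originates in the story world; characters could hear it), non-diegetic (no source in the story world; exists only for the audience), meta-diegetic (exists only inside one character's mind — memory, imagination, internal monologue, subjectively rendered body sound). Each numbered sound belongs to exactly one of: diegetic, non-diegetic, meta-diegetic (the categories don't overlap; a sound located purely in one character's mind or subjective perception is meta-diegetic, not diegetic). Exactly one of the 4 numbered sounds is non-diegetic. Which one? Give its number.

4

(1) is diegetic: the sound comes from a kettle physically present in the location.
Sound (2): it lives in Rafael's subjectivity, not in the arcade, so meta-diegetic.
Sound (3): it's the actual ambient sound of the location, so diegetic.
(4) an editorial stinger — it belongs to the cut, not the story world → non-diegetic.
Only (4) is non-diegetic.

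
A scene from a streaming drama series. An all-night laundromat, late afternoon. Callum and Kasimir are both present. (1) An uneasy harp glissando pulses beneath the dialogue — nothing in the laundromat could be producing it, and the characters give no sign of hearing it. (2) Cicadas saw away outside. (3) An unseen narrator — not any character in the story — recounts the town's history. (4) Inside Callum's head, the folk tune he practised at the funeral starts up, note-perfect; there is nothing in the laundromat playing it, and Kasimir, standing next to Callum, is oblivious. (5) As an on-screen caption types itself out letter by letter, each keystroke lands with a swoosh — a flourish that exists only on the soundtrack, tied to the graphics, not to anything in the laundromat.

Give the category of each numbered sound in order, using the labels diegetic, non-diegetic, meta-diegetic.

Sound (1): it has no source in the story world and no character can hear it — it's underscore, so non-diegetic.
(2) is diegetic: it's the actual ambient sound of the location.
Sound (3): commentary laid over the scene from outside the fiction, so non-diegetic.
(4) is meta-diegetic: it lives in Callum's subjectivity, not in the laundromat.
Sound (5): sound married to a title/caption — outside the diegesis by definition, so non-diegetic.

non-diegetic, diegetic, non-diegetic, meta-diegetic, non-diegetic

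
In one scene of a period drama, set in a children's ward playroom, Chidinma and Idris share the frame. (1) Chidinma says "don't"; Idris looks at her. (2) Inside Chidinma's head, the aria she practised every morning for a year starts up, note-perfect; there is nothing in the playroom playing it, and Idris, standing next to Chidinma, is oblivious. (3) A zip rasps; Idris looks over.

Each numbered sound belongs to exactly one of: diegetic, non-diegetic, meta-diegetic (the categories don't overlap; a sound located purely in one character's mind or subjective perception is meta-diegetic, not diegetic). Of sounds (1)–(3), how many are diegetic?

2

(1) on-screen dialogue — Chidinma speaks and Idris is there to hear → diegetic.
(2) is meta-diegetic: the music is a memory playing inside Chidinma's mind alone; no real-world source, Idris can't hear it.
Sound (3): an in-world source (a zip); characters could hear it, so diegetic.
Diegetic: (1), (3) — that's 2.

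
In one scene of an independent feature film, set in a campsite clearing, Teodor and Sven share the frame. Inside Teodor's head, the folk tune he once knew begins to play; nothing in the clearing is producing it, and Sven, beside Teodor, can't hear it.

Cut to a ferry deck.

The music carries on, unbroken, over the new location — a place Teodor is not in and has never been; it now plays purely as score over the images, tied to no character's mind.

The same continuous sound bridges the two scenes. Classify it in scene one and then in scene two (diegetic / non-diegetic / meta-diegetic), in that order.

Scene one: the music exists only inside Teodor's mind; Sven can't hear it → meta-diegetic.
Scene two: it's detached from Teodor entirely and plays over unrelated images with no in-world source — conventional underscore → non-diegetic.

meta-diegetic, non-diegetic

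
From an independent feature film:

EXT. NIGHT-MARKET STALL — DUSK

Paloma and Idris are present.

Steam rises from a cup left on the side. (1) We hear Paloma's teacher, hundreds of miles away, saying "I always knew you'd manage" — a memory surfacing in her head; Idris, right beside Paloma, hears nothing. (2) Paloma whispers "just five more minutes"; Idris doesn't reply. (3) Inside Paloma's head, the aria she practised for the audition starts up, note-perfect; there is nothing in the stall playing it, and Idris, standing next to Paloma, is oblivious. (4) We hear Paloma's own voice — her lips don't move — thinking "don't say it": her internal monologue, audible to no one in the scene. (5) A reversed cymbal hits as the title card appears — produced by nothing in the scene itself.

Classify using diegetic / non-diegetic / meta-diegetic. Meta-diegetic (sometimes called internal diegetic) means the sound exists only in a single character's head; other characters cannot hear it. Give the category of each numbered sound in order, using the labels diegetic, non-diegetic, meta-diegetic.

meta-diegetic, diegetic, meta-diegetic, meta-diegetic, non-diegetic

Sound (1): the voice is a memory playing only inside Paloma's mind; Idris can't hear it, so meta-diegetic.
(2) is diegetic: spoken by a character present in the story world.
(3) is meta-diegetic: remembered music, private to Paloma — Idris is oblivious because it isn't in the room.
(4) internal monologue — inside Paloma's mind, not spoken into the scene → meta-diegetic.
Sound (5): an editorial stinger — it belongs to the cut, not the story world, so non-diegetic.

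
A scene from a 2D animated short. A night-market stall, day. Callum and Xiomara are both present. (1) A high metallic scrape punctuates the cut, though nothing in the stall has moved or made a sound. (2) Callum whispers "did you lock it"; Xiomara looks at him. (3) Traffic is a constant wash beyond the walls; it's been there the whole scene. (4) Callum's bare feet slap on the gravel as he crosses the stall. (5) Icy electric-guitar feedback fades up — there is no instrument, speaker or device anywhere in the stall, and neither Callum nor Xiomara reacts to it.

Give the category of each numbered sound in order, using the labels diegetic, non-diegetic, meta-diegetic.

(1) is non-diegetic: nothing in the scene produces it; it's an accent added for the audience.
(2) Callum is a character speaking aloud in the scene → diegetic.
Sound (3): ambient/room sound belonging to the story's physical space, so diegetic.
(4) is diegetic: it's the physical sound of Callum moving in the space.
Sound (5): nothing in the stall produces it and the characters don't hear it — pure soundtrack, so non-diegetic.

non-diegetic, diegetic, diegetic, diegetic, non-diegetic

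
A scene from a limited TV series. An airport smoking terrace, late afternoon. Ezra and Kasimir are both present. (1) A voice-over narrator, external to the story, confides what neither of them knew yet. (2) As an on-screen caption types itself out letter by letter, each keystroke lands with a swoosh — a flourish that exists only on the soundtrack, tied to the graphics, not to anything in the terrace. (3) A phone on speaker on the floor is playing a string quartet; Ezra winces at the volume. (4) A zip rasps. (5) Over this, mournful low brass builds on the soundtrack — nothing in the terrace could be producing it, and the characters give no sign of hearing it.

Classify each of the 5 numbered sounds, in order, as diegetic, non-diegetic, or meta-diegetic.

non-diegetic, non-diegetic, diegetic, diegetic, non-diegetic

Sound (1): external voice-over — not a character, not heard by anyone in the scene, so non-diegetic.
Sound (2): it accompanies on-screen graphics, not anything inside the story world, so non-diegetic.
(3) the music comes from an on-screen device that Ezra responds to → diegetic.
(4) is diegetic: a zip is a real object/event in the scene's world.
(5) is non-diegetic: it has no source in the story world and no character can hear it — it's underscore.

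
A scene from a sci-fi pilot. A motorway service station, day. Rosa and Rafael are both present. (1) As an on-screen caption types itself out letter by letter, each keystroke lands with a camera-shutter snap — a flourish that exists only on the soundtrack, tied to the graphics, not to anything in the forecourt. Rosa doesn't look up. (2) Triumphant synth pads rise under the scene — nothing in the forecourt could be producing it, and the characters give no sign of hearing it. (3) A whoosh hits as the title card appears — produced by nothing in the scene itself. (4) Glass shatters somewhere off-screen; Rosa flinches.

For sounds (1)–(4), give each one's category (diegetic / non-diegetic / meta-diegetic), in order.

non-diegetic, non-diegetic, non-diegetic, diegetic

Sound (1): sound married to a title/caption — outside the diegesis by definition, so non-diegetic.
(2) is non-diegetic: nothing in the forecourt produces it and the characters don't hear it — pure soundtrack.
(3) it's a sound-design accent with no in-world source; no one in the scene can hear it → non-diegetic.
Sound (4): glass is a real object/event in the scene's world, so diegetic.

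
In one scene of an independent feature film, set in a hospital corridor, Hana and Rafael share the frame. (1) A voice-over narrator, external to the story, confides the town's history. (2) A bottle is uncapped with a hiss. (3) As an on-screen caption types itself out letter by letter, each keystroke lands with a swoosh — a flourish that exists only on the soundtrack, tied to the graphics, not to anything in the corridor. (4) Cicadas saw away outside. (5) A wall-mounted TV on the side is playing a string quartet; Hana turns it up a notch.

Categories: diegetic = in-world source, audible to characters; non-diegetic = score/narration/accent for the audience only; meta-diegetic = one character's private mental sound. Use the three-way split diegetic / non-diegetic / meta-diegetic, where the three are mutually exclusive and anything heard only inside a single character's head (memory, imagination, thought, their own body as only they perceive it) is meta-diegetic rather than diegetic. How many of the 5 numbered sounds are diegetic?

3

(1) the narrator exists outside the story world, addressing only the audience → non-diegetic.
(2) a bottle is a real object/event in the scene's world → diegetic.
Sound (3): sound married to a title/caption — outside the diegesis by definition, so non-diegetic.
(4) is diegetic: ambient/room sound belonging to the story's physical space.
(5) a wall-mounted TV is a physical source in the scene and Hana reacts to it → diegetic.
Diegetic: (2), (4), (5) — that's 3.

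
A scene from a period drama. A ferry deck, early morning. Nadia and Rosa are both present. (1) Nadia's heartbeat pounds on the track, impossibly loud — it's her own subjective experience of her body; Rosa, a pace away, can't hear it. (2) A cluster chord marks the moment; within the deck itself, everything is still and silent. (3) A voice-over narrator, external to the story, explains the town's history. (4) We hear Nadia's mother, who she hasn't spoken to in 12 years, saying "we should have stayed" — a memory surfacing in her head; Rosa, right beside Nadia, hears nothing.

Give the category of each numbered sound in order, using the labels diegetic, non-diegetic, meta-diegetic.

meta-diegetic, non-diegetic, non-diegetic, meta-diegetic

Sound (1): a subjective body sound — Nadia's private perception, inaudible to Rosa, so meta-diegetic.
(2) is non-diegetic: nothing in the scene produces it; it's an accent added for the audience.
Sound (3): commentary laid over the scene from outside the fiction, so non-diegetic.
(4) the voice is a memory playing only inside Nadia's mind; Rosa can't hear it → meta-diegetic.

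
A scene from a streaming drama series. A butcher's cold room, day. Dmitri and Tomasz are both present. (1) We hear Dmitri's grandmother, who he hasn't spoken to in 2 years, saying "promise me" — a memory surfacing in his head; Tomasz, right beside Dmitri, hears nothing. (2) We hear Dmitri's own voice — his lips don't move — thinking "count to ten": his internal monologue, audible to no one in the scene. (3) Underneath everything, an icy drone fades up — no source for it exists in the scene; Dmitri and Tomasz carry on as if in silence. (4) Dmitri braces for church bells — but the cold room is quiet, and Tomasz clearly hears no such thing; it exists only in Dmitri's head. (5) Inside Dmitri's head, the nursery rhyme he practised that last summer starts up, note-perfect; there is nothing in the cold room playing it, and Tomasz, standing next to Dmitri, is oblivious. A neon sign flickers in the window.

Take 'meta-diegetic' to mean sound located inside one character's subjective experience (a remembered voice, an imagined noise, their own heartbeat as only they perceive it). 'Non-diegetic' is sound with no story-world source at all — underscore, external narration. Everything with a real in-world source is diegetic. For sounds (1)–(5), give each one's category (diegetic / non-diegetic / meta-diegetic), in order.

meta-diegetic, meta-diegetic, non-diegetic, meta-diegetic, meta-diegetic

Sound (1): the voice is a memory playing only inside Dmitri's mind; Tomasz can't hear it, so meta-diegetic.
(2) internal monologue — inside Dmitri's mind, not spoken into the scene → meta-diegetic.
(3) nothing in the cold room produces it and the characters don't hear it — pure soundtrack → non-diegetic.
(4) is meta-diegetic: the sound is imagined by Dmitri; nothing in the story world is producing it and Tomasz can't hear it.
(5) remembered music, private to Dmitri — Tomasz is oblivious because it isn't in the room → meta-diegetic.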